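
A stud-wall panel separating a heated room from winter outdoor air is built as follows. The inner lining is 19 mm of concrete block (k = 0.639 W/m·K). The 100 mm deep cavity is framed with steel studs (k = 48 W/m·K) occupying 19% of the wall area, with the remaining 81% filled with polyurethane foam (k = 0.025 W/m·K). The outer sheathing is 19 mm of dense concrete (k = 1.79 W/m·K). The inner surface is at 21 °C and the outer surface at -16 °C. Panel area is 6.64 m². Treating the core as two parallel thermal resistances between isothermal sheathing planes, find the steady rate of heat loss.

Sheathing layers in series; stud and cavity paths in parallel between them.
R_inner = 0.019/(0.639×6.64) = 0.004478 K/W
R_stud  = 0.1/(48×0.19×6.64) = 0.001651 K/W
R_cav   = 0.1/(0.025×0.81×6.64) = 0.7437 K/W
1/R_core = 1/R_stud + 1/R_cav → R_core = 0.001648 K/W
R_outer = 0.019/(1.79×6.64) = 0.001599 K/W
R_total = 0.007724 K/W
Q = ΔT/R_total = 37/0.007724

Q ≈ 4790 W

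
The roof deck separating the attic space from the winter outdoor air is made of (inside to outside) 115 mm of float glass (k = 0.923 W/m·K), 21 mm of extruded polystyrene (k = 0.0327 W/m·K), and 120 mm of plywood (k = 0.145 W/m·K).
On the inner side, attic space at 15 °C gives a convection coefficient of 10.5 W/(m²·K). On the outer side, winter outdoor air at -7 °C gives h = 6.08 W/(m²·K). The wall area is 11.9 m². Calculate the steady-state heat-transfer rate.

Q ≈ 141 W

Series thermal resistances:
R_inner film = 1/(h_i·A) = 1/(10.5×11.9) = 0.008003 K/W
R_float glass = L/(kA) = 0.115/(0.923×11.9) = 0.01047 K/W
R_extruded polystyrene = L/(kA) = 0.021/(0.0327×11.9) = 0.05397 K/W
R_plywood = L/(kA) = 0.12/(0.145×11.9) = 0.06955 K/W
R_outer film = 1/(h_o·A) = 1/(6.08×11.9) = 0.01382 K/W
R_total = 0.1558 K/W
Q = ΔT / R_total = 22 / 0.1558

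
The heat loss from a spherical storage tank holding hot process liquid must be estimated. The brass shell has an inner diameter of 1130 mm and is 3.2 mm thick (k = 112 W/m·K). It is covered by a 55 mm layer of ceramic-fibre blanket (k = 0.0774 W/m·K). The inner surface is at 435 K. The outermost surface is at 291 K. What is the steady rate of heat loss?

For a spherical shell R = (1/r₁ − 1/r₂)/(4πk); film R = 1/(h·4πr²). In series:
R_brass shell = (1/0.565 − 1/0.5682)/(4π×112) = 7.082×10^-6 K/W
R_ceramic-fibre blanket = (1/0.5682 − 1/0.6232)/(4π×0.0774) = 0.1597 K/W
R_total = 0.1597 K/W
Q = ΔT/R_total = 144/0.1597

Q ≈ 902 W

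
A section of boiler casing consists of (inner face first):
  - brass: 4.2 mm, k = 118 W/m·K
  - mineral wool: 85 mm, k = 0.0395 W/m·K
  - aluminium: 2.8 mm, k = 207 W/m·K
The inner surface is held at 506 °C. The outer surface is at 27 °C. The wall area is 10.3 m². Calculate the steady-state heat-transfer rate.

Q ≈ 2290 W

Series thermal resistances:
R_brass = L/(kA) = 0.0042/(118×10.3) = 3.456×10^-6 K/W
R_mineral wool = L/(kA) = 0.085/(0.0395×10.3) = 0.2089 K/W
R_aluminium = L/(kA) = 0.0028/(207×10.3) = 1.313×10^-6 K/W
R_total = 0.2089 K/W
Q = ΔT / R_total = 479 / 0.2089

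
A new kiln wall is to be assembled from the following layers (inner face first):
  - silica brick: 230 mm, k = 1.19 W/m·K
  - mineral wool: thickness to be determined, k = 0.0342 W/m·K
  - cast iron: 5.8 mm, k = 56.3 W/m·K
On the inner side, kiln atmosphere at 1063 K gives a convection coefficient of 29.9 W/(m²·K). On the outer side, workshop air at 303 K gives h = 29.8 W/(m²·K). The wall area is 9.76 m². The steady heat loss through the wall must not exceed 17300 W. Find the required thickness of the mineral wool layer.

L ≈ 5.76 mm

Thermal resistances in series:
R_inner film = 1/(h_i·A) = 1/(29.9×9.76) = 0.003427 K/W
R_silica brick = L/(kA) = 0.23/(1.19×9.76) = 0.0198 K/W
R_cast iron = L/(kA) = 0.0058/(56.3×9.76) = 1.056×10^-5 K/W
R_outer film = 1/(h_o·A) = 1/(29.8×9.76) = 0.003438 K/W
Sum of the known resistances R_other = 0.02668 K/W
Required total resistance R_tot = ΔT/Q_allow = 760/17300 = 0.04393 K/W
R_mineral wool = R_tot − R_other = 0.01725 K/W
L = R·k·A = 0.01725×0.0342×9.76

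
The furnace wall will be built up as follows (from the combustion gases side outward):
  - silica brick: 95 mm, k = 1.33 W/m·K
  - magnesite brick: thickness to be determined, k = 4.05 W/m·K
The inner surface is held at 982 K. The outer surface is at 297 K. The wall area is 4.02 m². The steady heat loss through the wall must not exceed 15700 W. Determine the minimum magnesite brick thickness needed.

Using the resistance-network approach (series):
R_silica brick = L/(kA) = 0.095/(1.33×4.02) = 0.01777 K/W
Sum of the known resistances R_other = 0.01777 K/W
Required total resistance R_tot = ΔT/Q_allow = 685/15700 = 0.04363 K/W
R_magnesite brick = R_tot − R_other = 0.02586 K/W
L = R·k·A = 0.02586×4.05×4.02

L ≈ 421 mm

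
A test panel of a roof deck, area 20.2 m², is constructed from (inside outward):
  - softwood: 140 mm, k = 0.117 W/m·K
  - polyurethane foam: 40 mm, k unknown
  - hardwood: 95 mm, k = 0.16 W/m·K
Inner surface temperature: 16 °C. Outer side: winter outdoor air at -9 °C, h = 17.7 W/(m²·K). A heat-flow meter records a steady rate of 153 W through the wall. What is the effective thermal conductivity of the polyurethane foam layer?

Thermal resistances in series:
R_softwood = L/(kA) = 0.14/(0.117×20.2) = 0.05924 K/W
R_hardwood = L/(kA) = 0.095/(0.16×20.2) = 0.02939 K/W
R_outer film = 1/(h_o·A) = 1/(17.7×20.2) = 0.002797 K/W
Sum of known resistances R_other = 0.09143 K/W
Total R = ΔT/Q = 25/153 = 0.1634 K/W
R_polyurethane foam = R_total − R_other = 0.07197 K/W
k = L/(R·A) = 0.04/(0.07197×20.2)

k ≈ 0.0275 W/(m·K)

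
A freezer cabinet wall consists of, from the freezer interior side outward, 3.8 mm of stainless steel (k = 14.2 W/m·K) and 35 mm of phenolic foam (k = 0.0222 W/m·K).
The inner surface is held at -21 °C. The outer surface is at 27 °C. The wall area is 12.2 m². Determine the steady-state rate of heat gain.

Using the resistance-network approach (series):
R_stainless steel = L/(kA) = 0.0038/(14.2×12.2) = 2.193×10^-5 K/W
R_phenolic foam = L/(kA) = 0.035/(0.0222×12.2) = 0.1292 K/W
R_total = 0.1292 K/W
Q = ΔT / R_total = 48 / 0.1292

Q ≈ 371 W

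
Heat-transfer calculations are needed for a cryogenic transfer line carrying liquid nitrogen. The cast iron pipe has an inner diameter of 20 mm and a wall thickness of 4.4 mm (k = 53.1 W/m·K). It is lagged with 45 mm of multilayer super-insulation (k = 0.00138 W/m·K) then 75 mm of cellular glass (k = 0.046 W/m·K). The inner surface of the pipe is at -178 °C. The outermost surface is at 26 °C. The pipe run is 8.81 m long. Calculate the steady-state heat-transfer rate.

Treating each annulus and film as a series resistance:
R_cast iron pipe wall = ln(14.4/10)/(2π×53.1×8.81) = 1.241×10^-4 K/W
R_multilayer super-insulation = ln(59.4/14.4)/(2π×0.00138×8.81) = 18.55 K/W
R_cellular glass = ln(134.4/59.4)/(2π×0.046×8.81) = 0.3207 K/W
R_total = 18.87 K/W
Q = ΔT/R_total = 204/18.87

Q ≈ 10.8 W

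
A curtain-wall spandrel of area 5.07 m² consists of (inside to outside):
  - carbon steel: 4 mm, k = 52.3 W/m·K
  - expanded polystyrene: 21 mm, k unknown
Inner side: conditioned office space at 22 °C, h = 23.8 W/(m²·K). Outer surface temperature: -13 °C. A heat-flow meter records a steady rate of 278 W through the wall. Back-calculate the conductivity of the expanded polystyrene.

Model the wall as resistances in series:
R_inner film = 1/(h_i·A) = 1/(23.8×5.07) = 0.008287 K/W
R_carbon steel = L/(kA) = 0.004/(52.3×5.07) = 1.509×10^-5 K/W
Sum of known resistances R_other = 0.008302 K/W
Total R = ΔT/Q = 35/278 = 0.1259 K/W
R_expanded polystyrene = R_total − R_other = 0.1176 K/W
k = L/(R·A) = 0.021/(0.1176×5.07)

k ≈ 0.0352 W/(m·K)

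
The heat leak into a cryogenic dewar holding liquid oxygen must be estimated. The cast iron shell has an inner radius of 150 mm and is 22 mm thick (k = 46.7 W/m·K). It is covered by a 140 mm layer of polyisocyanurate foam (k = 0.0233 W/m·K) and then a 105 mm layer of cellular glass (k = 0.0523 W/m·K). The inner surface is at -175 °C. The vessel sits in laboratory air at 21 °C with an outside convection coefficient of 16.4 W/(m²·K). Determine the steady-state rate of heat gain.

Each spherical layer contributes R = (1/r_i − 1/r_o)/(4πk):
R_cast iron shell = (1/0.15 − 1/0.172)/(4π×46.7) = 0.001453 K/W
R_polyisocyanurate foam = (1/0.172 − 1/0.312)/(4π×0.0233) = 8.91 K/W
R_cellular glass = (1/0.312 − 1/0.417)/(4π×0.0523) = 1.228 K/W
R_outer film = 1/(h·4πr_o²) = 1/(16.4×4π×0.417²) = 0.0279 K/W
R_total = 10.17 K/W
Q = ΔT/R_total = 196/10.17

Q ≈ 19.3 W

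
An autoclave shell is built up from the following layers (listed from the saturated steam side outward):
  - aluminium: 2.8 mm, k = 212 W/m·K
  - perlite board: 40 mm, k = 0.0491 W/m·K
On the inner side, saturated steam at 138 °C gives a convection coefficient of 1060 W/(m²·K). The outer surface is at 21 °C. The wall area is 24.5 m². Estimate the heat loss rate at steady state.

Series thermal resistances:
R_inner film = 1/(h_i·A) = 1/(1060×24.5) = 3.851×10^-5 K/W
R_aluminium = L/(kA) = 0.0028/(212×24.5) = 5.391×10^-7 K/W
R_perlite board = L/(kA) = 0.04/(0.0491×24.5) = 0.03325 K/W
R_total = 0.03329 K/W
Q = ΔT / R_total = 117 / 0.03329

Q ≈ 3510 W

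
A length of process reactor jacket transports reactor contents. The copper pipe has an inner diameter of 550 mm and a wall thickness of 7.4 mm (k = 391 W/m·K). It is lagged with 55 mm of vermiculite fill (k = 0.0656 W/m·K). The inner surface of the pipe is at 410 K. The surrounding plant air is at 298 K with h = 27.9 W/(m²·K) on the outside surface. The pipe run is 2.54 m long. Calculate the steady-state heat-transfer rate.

Per-layer cylindrical resistances, series-summed:
R_copper pipe wall = ln(282.4/275)/(2π×391×2.54) = 4.255×10^-6 K/W
R_vermiculite fill = ln(337.4/282.4)/(2π×0.0656×2.54) = 0.17 K/W
R_outer film = 1/(h_o·2πr_oL) = 1/(27.9×2π×0.3374×2.54) = 0.006656 K/W
R_total = 0.1766 K/W
Q = ΔT/R_total = 112/0.1766

Q ≈ 634 W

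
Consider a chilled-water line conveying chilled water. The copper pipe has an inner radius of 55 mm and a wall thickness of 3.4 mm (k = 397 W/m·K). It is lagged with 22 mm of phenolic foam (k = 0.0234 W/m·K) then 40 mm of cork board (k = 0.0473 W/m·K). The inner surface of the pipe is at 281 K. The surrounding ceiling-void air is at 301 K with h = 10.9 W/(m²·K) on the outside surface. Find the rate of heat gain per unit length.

Treating each annulus and film as a series resistance:
R_copper pipe wall = ln(58.4/55)/(2π×397×1) = 2.405×10^-5 K/W
R_phenolic foam = ln(80.4/58.4)/(2π×0.0234×1) = 2.174 K/W
R_cork board = ln(120.4/80.4)/(2π×0.0473×1) = 1.359 K/W
R_outer film = 1/(h_o·2πr_oL) = 1/(10.9×2π×0.1204×1) = 0.1213 K/W
R_total = 3.654 K/W
Q = ΔT/R_total = 20/3.654

q′ ≈ 5.47 W/m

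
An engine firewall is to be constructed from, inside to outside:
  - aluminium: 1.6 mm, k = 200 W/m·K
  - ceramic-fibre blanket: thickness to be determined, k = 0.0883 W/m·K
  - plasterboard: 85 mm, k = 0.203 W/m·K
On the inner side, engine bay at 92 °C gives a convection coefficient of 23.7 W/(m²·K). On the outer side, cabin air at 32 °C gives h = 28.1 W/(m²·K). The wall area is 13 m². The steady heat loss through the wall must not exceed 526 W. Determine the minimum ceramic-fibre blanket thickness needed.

L ≈ 87.1 mm

Using the resistance-network approach (series):
R_inner film = 1/(h_i·A) = 1/(23.7×13) = 0.003246 K/W
R_aluminium = L/(kA) = 0.0016/(200×13) = 6.154×10^-7 K/W
R_plasterboard = L/(kA) = 0.085/(0.203×13) = 0.03221 K/W
R_outer film = 1/(h_o·A) = 1/(28.1×13) = 0.002737 K/W
Sum of the known resistances R_other = 0.03819 K/W
Required total resistance R_tot = ΔT/Q_allow = 60/526 = 0.1141 K/W
R_ceramic-fibre blanket = R_tot − R_other = 0.07588 K/W
L = R·k·A = 0.07588×0.0883×13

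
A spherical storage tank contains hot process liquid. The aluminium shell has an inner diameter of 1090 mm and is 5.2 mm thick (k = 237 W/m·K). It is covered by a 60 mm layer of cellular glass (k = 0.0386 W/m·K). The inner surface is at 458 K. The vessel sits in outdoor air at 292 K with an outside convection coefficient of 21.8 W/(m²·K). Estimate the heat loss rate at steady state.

For a spherical shell R = (1/r₁ − 1/r₂)/(4πk); film R = 1/(h·4πr²). In series:
R_aluminium shell = (1/0.545 − 1/0.5502)/(4π×237) = 5.823×10^-6 K/W
R_cellular glass = (1/0.5502 − 1/0.6102)/(4π×0.0386) = 0.3684 K/W
R_outer film = 1/(h·4πr_o²) = 1/(21.8×4π×0.6102²) = 0.009804 K/W
R_total = 0.3782 K/W
Q = ΔT/R_total = 166/0.3782

Q ≈ 439 W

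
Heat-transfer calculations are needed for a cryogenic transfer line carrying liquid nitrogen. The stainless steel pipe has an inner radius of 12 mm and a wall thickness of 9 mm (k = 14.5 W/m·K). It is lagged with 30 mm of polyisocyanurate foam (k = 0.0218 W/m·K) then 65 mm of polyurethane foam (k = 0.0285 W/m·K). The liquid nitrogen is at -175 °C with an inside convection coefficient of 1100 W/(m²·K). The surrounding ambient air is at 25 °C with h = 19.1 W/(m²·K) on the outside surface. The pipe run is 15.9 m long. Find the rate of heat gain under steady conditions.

Q ≈ 285 W

For a radial system each layer contributes R = ln(r_out/r_in)/(2πkL); films add R = 1/(hA).
R_inner film = 1/(h_i·2πr₁L) = 1/(1100×2π×0.012×15.9) = 7.583×10^-4 K/W
R_stainless steel pipe wall = ln(21/12)/(2π×14.5×15.9) = 3.863×10^-4 K/W
R_polyisocyanurate foam = ln(51/21)/(2π×0.0218×15.9) = 0.4074 K/W
R_polyurethane foam = ln(116/51)/(2π×0.0285×15.9) = 0.2886 K/W
R_outer film = 1/(h_o·2πr_oL) = 1/(19.1×2π×0.116×15.9) = 0.004518 K/W
R_total = 0.7017 K/W
Q = ΔT/R_total = 200/0.7017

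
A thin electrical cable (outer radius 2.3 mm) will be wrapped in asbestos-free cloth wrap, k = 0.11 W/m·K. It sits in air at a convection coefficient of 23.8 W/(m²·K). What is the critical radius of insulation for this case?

For a cylinder r_cr = k/h = 0.11/23.8
r_cr = 4.62 mm; since the bare radius (2.3 mm) is below r_cr, adding a thin layer of insulation will *increase* heat loss.

r_cr ≈ 4.62 mm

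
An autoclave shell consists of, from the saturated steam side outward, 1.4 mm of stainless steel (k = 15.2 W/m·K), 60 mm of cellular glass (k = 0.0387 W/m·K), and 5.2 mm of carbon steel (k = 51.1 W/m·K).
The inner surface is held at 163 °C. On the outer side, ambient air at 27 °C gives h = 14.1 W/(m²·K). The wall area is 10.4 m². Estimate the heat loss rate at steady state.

Thermal resistances in series:
R_stainless steel = L/(kA) = 0.0014/(15.2×10.4) = 8.856×10^-6 K/W
R_cellular glass = L/(kA) = 0.06/(0.0387×10.4) = 0.1491 K/W
R_carbon steel = L/(kA) = 0.0052/(51.1×10.4) = 9.785×10^-6 K/W
R_outer film = 1/(h_o·A) = 1/(14.1×10.4) = 0.006819 K/W
R_total = 0.1559 K/W
Q = ΔT / R_total = 136 / 0.1559

Q ≈ 872 W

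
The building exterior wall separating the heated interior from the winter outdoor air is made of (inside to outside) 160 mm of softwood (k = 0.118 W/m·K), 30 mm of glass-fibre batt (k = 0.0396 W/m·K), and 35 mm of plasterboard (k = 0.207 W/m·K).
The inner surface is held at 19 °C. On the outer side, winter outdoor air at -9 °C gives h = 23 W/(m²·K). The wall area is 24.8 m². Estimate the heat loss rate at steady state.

Model the wall as resistances in series:
R_softwood = L/(kA) = 0.16/(0.118×24.8) = 0.05467 K/W
R_glass-fibre batt = L/(kA) = 0.03/(0.0396×24.8) = 0.03055 K/W
R_plasterboard = L/(kA) = 0.035/(0.207×24.8) = 0.006818 K/W
R_outer film = 1/(h_o·A) = 1/(23×24.8) = 0.001753 K/W
R_total = 0.09379 K/W
Q = ΔT / R_total = 28 / 0.09379

Q ≈ 299 W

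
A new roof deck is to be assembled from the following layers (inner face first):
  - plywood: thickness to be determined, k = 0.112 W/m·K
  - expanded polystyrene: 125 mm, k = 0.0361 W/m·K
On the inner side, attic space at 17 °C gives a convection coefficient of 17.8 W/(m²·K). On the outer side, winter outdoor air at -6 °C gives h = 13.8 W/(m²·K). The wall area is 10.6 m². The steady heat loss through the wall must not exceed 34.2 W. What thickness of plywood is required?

L ≈ 396 mm

Series thermal resistances:
R_inner film = 1/(h_i·A) = 1/(17.8×10.6) = 0.0053 K/W
R_expanded polystyrene = L/(kA) = 0.125/(0.0361×10.6) = 0.3267 K/W
R_outer film = 1/(h_o·A) = 1/(13.8×10.6) = 0.006836 K/W
Sum of the known resistances R_other = 0.3388 K/W
Required total resistance R_tot = ΔT/Q_allow = 23/34.2 = 0.6725 K/W
R_plywood = R_tot − R_other = 0.3337 K/W
L = R·k·A = 0.3337×0.112×10.6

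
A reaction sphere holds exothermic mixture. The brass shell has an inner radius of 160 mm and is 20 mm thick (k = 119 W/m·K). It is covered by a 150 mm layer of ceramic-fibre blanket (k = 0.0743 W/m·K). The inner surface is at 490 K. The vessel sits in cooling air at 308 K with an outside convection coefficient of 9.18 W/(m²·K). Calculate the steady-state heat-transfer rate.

Q ≈ 65.4 W

Each spherical layer contributes R = (1/r_i − 1/r_o)/(4πk):
R_brass shell = (1/0.16 − 1/0.18)/(4π×119) = 4.644×10^-4 K/W
R_ceramic-fibre blanket = (1/0.18 − 1/0.33)/(4π×0.0743) = 2.705 K/W
R_outer film = 1/(h·4πr_o²) = 1/(9.18×4π×0.33²) = 0.0796 K/W
R_total = 2.785 K/W
Q = ΔT/R_total = 182/2.785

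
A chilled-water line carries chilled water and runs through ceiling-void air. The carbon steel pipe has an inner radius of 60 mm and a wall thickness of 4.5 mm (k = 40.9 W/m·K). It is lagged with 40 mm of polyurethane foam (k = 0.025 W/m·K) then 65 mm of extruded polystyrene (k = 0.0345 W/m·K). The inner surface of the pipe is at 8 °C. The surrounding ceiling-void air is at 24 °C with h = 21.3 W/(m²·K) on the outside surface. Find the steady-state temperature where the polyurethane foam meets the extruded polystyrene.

Radial resistances (cylindrical: R_cond = ln(r_o/r_i)/(2πkL), R_conv = 1/(h·2πrL)):
R_carbon steel pipe wall = ln(64.5/60)/(2π×40.9×1) = 2.814×10^-4 K/W
R_polyurethane foam = ln(104.5/64.5)/(2π×0.025×1) = 3.072 K/W
R_extruded polystyrene = ln(169.5/104.5)/(2π×0.0345×1) = 2.231 K/W
R_outer film = 1/(h_o·2πr_oL) = 1/(21.3×2π×0.1695×1) = 0.04408 K/W
R_total = 5.347 K/W
Q = ΔT/R_total = 16/5.347
Q = 2.99 W/m
T_interface = T_inner + Q·ΣR(inner→interface) = 8 + 2.99×3.072

T ≈ 17.2 °C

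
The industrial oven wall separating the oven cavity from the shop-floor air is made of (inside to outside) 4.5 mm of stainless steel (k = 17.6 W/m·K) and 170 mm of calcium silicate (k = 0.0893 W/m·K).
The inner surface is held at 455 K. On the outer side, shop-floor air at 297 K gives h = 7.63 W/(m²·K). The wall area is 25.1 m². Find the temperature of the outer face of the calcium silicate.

Model the wall as resistances in series:
R_stainless steel = L/(kA) = 0.0045/(17.6×25.1) = 1.019×10^-5 K/W
R_calcium silicate = L/(kA) = 0.17/(0.0893×25.1) = 0.07584 K/W
R_outer film = 1/(h_o·A) = 1/(7.63×25.1) = 0.005222 K/W
R_total = 0.08108 K/W;  Q = ΔT/R_total = 158/0.08108 = 1949 W
T_interface = T_inner − Q·ΣR(inner→interface) = 455 − 1950×0.07585

T ≈ 307 K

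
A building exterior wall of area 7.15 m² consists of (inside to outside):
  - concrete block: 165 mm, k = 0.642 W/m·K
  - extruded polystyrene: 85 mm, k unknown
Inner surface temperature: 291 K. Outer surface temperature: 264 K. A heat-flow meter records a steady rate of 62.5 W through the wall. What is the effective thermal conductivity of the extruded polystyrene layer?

k ≈ 0.03 W/(m·K)

Treating each layer as a thermal resistance in series:
R_concrete block = L/(kA) = 0.165/(0.642×7.15) = 0.03595 K/W
Sum of known resistances R_other = 0.03595 K/W
Total R = ΔT/Q = 27/62.5 = 0.432 K/W
R_extruded polystyrene = R_total − R_other = 0.3961 K/W
k = L/(R·A) = 0.085/(0.3961×7.15)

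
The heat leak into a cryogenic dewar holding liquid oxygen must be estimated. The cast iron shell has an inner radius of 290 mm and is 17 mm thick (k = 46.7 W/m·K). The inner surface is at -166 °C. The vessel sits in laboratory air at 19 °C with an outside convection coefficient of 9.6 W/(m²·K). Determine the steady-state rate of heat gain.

Radial (spherical) resistances in series:
R_cast iron shell = (1/0.29 − 1/0.307)/(4π×46.7) = 3.254×10^-4 K/W
R_outer film = 1/(h·4πr_o²) = 1/(9.6×4π×0.307²) = 0.08795 K/W
R_total = 0.08828 K/W
Q = ΔT/R_total = 185/0.08828

Q ≈ 2100 W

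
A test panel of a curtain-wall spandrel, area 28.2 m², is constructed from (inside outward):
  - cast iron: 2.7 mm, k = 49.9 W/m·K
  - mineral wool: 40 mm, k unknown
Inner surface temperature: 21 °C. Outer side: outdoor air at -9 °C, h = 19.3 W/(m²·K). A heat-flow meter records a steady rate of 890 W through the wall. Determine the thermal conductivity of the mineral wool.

k ≈ 0.0445 W/(m·K)

Thermal resistances in series:
R_cast iron = L/(kA) = 0.0027/(49.9×28.2) = 1.919×10^-6 K/W
R_outer film = 1/(h_o·A) = 1/(19.3×28.2) = 0.001837 K/W
Sum of known resistances R_other = 0.001839 K/W
Total R = ΔT/Q = 30/890 = 0.03371 K/W
R_mineral wool = R_total − R_other = 0.03187 K/W
k = L/(R·A) = 0.04/(0.03187×28.2)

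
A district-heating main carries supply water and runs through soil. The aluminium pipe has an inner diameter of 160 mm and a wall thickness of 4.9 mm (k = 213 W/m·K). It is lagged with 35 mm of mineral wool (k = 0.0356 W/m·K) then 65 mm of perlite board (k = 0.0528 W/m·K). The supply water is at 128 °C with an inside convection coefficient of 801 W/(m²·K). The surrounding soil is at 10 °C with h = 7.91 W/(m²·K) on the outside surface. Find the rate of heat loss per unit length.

For a radial system each layer contributes R = ln(r_out/r_in)/(2πkL); films add R = 1/(hA).
R_inner film = 1/(h_i·2πr₁L) = 1/(801×2π×0.08×1) = 0.002484 K/W
R_aluminium pipe wall = ln(84.9/80)/(2π×213×1) = 4.442×10^-5 K/W
R_mineral wool = ln(119.9/84.9)/(2π×0.0356×1) = 1.543 K/W
R_perlite board = ln(184.9/119.9)/(2π×0.0528×1) = 1.306 K/W
R_outer film = 1/(h_o·2πr_oL) = 1/(7.91×2π×0.1849×1) = 0.1088 K/W
R_total = 2.96 K/W
Q = ΔT/R_total = 118/2.96

q′ ≈ 39.9 W/m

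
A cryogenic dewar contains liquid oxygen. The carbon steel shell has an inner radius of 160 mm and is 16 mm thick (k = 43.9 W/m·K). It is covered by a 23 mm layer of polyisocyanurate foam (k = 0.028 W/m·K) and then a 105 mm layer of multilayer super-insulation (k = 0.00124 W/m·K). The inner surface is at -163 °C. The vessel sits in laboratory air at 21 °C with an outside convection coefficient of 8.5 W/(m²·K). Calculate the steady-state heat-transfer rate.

Q ≈ 1.62 W

Each spherical layer contributes R = (1/r_i − 1/r_o)/(4πk):
R_carbon steel shell = (1/0.16 − 1/0.176)/(4π×43.9) = 0.00103 K/W
R_polyisocyanurate foam = (1/0.176 − 1/0.199)/(4π×0.028) = 1.866 K/W
R_multilayer super-insulation = (1/0.199 − 1/0.304)/(4π×0.00124) = 111.4 K/W
R_outer film = 1/(h·4πr_o²) = 1/(8.5×4π×0.304²) = 0.1013 K/W
R_total = 113.4 K/W
Q = ΔT/R_total = 184/113.4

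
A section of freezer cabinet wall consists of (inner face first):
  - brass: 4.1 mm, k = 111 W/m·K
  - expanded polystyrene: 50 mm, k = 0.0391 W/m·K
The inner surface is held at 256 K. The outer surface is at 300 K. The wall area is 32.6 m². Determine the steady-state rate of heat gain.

Q ≈ 1120 W

Thermal resistances in series:
R_brass = L/(kA) = 0.0041/(111×32.6) = 1.133×10^-6 K/W
R_expanded polystyrene = L/(kA) = 0.05/(0.0391×32.6) = 0.03923 K/W
R_total = 0.03923 K/W
Q = ΔT / R_total = 44 / 0.03923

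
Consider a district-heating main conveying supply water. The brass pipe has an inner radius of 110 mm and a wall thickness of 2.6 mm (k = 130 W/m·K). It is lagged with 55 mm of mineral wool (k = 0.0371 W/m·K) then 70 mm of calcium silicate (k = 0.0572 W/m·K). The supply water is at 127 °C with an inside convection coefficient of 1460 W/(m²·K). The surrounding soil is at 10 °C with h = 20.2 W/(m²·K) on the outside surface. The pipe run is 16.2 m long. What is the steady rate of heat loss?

Treating each annulus and film as a series resistance:
R_inner film = 1/(h_i·2πr₁L) = 1/(1460×2π×0.11×16.2) = 6.117×10^-5 K/W
R_brass pipe wall = ln(112.6/110)/(2π×130×16.2) = 1.765×10^-6 K/W
R_mineral wool = ln(167.6/112.6)/(2π×0.0371×16.2) = 0.1053 K/W
R_calcium silicate = ln(237.6/167.6)/(2π×0.0572×16.2) = 0.05994 K/W
R_outer film = 1/(h_o·2πr_oL) = 1/(20.2×2π×0.2376×16.2) = 0.002047 K/W
R_total = 0.1674 K/W
Q = ΔT/R_total = 117/0.1674

Q ≈ 699 W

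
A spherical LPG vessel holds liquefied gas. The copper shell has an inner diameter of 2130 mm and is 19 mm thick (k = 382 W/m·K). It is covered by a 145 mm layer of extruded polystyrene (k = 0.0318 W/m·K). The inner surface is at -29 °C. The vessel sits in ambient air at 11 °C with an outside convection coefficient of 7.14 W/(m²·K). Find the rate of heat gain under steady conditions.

Radial (spherical) resistances in series:
R_copper shell = (1/1.065 − 1/1.084)/(4π×382) = 3.428×10^-6 K/W
R_extruded polystyrene = (1/1.084 − 1/1.229)/(4π×0.0318) = 0.2724 K/W
R_outer film = 1/(h·4πr_o²) = 1/(7.14×4π×1.229²) = 0.007379 K/W
R_total = 0.2797 K/W
Q = ΔT/R_total = 40/0.2797

Q ≈ 143 W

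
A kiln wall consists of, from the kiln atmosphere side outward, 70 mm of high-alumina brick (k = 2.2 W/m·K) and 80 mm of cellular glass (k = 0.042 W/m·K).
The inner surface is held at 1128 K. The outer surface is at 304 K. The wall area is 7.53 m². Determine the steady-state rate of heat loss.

Model the wall as resistances in series:
R_high-alumina brick = L/(kA) = 0.07/(2.2×7.53) = 0.004226 K/W
R_cellular glass = L/(kA) = 0.08/(0.042×7.53) = 0.253 K/W
R_total = 0.2572 K/W
Q = ΔT / R_total = 824 / 0.2572

Q ≈ 3200 W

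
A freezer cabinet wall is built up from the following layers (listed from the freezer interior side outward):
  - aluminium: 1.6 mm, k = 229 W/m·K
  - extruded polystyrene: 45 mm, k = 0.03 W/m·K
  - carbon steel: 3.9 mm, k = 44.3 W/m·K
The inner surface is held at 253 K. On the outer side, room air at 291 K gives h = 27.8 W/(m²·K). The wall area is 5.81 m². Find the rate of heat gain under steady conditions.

Q ≈ 144 W

Using the resistance-network approach (series):
R_aluminium = L/(kA) = 0.0016/(229×5.81) = 1.203×10^-6 K/W
R_extruded polystyrene = L/(kA) = 0.045/(0.03×5.81) = 0.2582 K/W
R_carbon steel = L/(kA) = 0.0039/(44.3×5.81) = 1.515×10^-5 K/W
R_outer film = 1/(h_o·A) = 1/(27.8×5.81) = 0.006191 K/W
R_total = 0.2644 K/W
Q = ΔT / R_total = 38 / 0.2644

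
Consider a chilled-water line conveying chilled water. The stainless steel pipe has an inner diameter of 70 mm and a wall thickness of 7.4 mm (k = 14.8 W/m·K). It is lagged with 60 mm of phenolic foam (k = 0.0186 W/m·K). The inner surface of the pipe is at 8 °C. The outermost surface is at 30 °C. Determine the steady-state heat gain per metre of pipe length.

q′ ≈ 2.92 W/m

Radial resistances (cylindrical: R_cond = ln(r_o/r_i)/(2πkL), R_conv = 1/(h·2πrL)):
R_stainless steel pipe wall = ln(42.4/35)/(2π×14.8×1) = 0.002063 K/W
R_phenolic foam = ln(102.4/42.4)/(2π×0.0186×1) = 7.545 K/W
R_total = 7.547 K/W
Q = ΔT/R_total = 22/7.547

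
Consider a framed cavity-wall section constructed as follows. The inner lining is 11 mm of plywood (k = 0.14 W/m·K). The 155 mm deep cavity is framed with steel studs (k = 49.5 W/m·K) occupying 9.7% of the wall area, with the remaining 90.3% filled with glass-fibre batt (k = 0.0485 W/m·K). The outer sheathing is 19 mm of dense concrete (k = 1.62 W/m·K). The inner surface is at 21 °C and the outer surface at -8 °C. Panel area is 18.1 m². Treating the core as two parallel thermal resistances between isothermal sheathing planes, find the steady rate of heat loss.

Q ≈ 4290 W

Sheathing layers in series; stud and cavity paths in parallel between them.
R_inner = 0.011/(0.14×18.1) = 0.004341 K/W
R_stud  = 0.155/(49.5×0.097×18.1) = 0.001784 K/W
R_cav   = 0.155/(0.0485×0.903×18.1) = 0.1955 K/W
1/R_core = 1/R_stud + 1/R_cav → R_core = 0.001767 K/W
R_outer = 0.019/(1.62×18.1) = 6.48×10^-4 K/W
R_total = 0.006756 K/W
Q = ΔT/R_total = 29/0.006756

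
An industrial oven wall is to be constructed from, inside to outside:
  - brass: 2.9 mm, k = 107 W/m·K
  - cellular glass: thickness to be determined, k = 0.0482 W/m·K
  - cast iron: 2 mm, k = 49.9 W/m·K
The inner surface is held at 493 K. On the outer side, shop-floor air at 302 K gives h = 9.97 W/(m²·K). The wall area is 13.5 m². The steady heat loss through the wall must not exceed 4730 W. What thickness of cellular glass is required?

L ≈ 21.4 mm

Thermal resistances in series:
R_brass = L/(kA) = 0.0029/(107×13.5) = 2.008×10^-6 K/W
R_cast iron = L/(kA) = 0.002/(49.9×13.5) = 2.969×10^-6 K/W
R_outer film = 1/(h_o·A) = 1/(9.97×13.5) = 0.00743 K/W
Sum of the known resistances R_other = 0.007435 K/W
Required total resistance R_tot = ΔT/Q_allow = 191/4730 = 0.04038 K/W
R_cellular glass = R_tot − R_other = 0.03295 K/W
L = R·k·A = 0.03295×0.0482×13.5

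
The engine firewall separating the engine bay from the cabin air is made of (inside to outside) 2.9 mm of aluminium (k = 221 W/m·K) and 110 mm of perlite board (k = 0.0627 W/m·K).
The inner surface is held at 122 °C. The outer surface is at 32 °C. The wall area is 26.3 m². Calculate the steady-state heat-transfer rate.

Q ≈ 1350 W

Thermal resistances in series:
R_aluminium = L/(kA) = 0.0029/(221×26.3) = 4.989×10^-7 K/W
R_perlite board = L/(kA) = 0.11/(0.0627×26.3) = 0.06671 K/W
R_total = 0.06671 K/W
Q = ΔT / R_total = 90 / 0.06671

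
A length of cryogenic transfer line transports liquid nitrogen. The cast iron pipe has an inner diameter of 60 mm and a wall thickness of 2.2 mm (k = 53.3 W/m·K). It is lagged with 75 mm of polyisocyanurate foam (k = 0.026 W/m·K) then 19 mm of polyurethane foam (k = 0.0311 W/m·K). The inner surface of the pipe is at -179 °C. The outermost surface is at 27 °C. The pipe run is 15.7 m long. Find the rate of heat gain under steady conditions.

Treating each annulus and film as a series resistance:
R_cast iron pipe wall = ln(32.2/30)/(2π×53.3×15.7) = 1.346×10^-5 K/W
R_polyisocyanurate foam = ln(107.2/32.2)/(2π×0.026×15.7) = 0.4689 K/W
R_polyurethane foam = ln(126.2/107.2)/(2π×0.0311×15.7) = 0.05319 K/W
R_total = 0.5221 K/W
Q = ΔT/R_total = 206/0.5221

Q ≈ 395 W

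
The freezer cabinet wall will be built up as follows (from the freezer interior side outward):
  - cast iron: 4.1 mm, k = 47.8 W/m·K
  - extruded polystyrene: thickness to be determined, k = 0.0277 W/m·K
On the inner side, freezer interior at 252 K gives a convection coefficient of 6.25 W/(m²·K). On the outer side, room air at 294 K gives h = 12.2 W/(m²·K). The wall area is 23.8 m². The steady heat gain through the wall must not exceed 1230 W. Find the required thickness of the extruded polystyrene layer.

Series thermal resistances:
R_inner film = 1/(h_i·A) = 1/(6.25×23.8) = 0.006723 K/W
R_cast iron = L/(kA) = 0.0041/(47.8×23.8) = 3.604×10^-6 K/W
R_outer film = 1/(h_o·A) = 1/(12.2×23.8) = 0.003444 K/W
Sum of the known resistances R_other = 0.01017 K/W
Required total resistance R_tot = ΔT/Q_allow = 42/1230 = 0.03415 K/W
R_extruded polystyrene = R_tot − R_other = 0.02398 K/W
L = R·k·A = 0.02398×0.0277×23.8

L ≈ 15.8 mm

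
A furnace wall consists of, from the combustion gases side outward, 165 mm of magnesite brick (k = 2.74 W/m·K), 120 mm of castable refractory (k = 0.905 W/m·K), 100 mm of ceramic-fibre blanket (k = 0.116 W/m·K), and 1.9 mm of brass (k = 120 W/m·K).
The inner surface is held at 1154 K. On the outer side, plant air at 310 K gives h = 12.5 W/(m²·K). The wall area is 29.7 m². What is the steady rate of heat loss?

Q ≈ 22100 W

Thermal resistances in series:
R_magnesite brick = L/(kA) = 0.165/(2.74×29.7) = 0.002028 K/W
R_castable refractory = L/(kA) = 0.12/(0.905×29.7) = 0.004465 K/W
R_ceramic-fibre blanket = L/(kA) = 0.1/(0.116×29.7) = 0.02903 K/W
R_brass = L/(kA) = 0.0019/(120×29.7) = 5.331×10^-7 K/W
R_outer film = 1/(h_o·A) = 1/(12.5×29.7) = 0.002694 K/W
R_total = 0.03821 K/W
Q = ΔT / R_total = 844 / 0.03821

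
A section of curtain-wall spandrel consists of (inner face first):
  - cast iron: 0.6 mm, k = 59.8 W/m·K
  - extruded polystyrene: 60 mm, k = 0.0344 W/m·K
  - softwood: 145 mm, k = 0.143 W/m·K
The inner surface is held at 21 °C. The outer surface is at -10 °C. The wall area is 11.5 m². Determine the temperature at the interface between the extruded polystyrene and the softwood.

T ≈ 1.4 °C

Series thermal resistances:
R_cast iron = L/(kA) = 0.0006/(59.8×11.5) = 8.725×10^-7 K/W
R_extruded polystyrene = L/(kA) = 0.06/(0.0344×11.5) = 0.1517 K/W
R_softwood = L/(kA) = 0.145/(0.143×11.5) = 0.08817 K/W
R_total = 0.2398 K/W;  Q = ΔT/R_total = 31/0.2398 = 129.3 W
T_interface = T_inner − Q·ΣR(inner→interface) = 21 − 129×0.1517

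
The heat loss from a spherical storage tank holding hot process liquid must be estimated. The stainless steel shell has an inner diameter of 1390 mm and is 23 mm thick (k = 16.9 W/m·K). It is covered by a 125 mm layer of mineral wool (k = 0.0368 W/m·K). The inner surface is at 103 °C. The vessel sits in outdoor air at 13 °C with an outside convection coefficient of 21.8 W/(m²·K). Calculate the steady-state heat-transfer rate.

Q ≈ 199 W

Each spherical layer contributes R = (1/r_i − 1/r_o)/(4πk):
R_stainless steel shell = (1/0.695 − 1/0.718)/(4π×16.9) = 2.17×10^-4 K/W
R_mineral wool = (1/0.718 − 1/0.843)/(4π×0.0368) = 0.4466 K/W
R_outer film = 1/(h·4πr_o²) = 1/(21.8×4π×0.843²) = 0.005137 K/W
R_total = 0.4519 K/W
Q = ΔT/R_total = 90/0.4519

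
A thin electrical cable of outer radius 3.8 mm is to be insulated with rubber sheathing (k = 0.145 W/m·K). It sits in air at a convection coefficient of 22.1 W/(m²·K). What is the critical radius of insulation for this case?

For a cylinder r_cr = k/h = 0.145/22.1
r_cr = 6.56 mm; since the bare radius (3.8 mm) is below r_cr, adding a thin layer of insulation will *increase* heat loss.

r_cr ≈ 6.56 mm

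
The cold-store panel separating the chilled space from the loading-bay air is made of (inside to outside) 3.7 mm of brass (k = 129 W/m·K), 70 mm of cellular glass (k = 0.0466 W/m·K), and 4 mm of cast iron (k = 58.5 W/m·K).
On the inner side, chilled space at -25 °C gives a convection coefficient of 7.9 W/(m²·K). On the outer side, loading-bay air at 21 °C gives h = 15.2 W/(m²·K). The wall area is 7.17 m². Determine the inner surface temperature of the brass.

T ≈ -21.6 °C

Model the wall as resistances in series:
R_inner film = 1/(h_i·A) = 1/(7.9×7.17) = 0.01765 K/W
R_brass = L/(kA) = 0.0037/(129×7.17) = 4×10^-6 K/W
R_cellular glass = L/(kA) = 0.07/(0.0466×7.17) = 0.2095 K/W
R_cast iron = L/(kA) = 0.004/(58.5×7.17) = 9.536×10^-6 K/W
R_outer film = 1/(h_o·A) = 1/(15.2×7.17) = 0.009176 K/W
R_total = 0.2363 K/W;  Q = ΔT/R_total = 46/0.2363 = 194.6 W
T_interface = T_inner + Q·ΣR(inner→interface) = -25 + 195×0.01765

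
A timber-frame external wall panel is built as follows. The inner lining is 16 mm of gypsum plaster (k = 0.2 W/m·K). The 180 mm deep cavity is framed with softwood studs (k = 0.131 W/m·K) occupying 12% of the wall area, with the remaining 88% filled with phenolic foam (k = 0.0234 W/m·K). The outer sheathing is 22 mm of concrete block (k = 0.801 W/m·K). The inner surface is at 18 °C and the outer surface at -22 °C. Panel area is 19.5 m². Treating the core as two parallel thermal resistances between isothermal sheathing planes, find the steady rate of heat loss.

Q ≈ 154 W

Sheathing layers in series; stud and cavity paths in parallel between them.
R_inner = 0.016/(0.2×19.5) = 0.004103 K/W
R_stud  = 0.18/(0.131×0.12×19.5) = 0.5872 K/W
R_cav   = 0.18/(0.0234×0.88×19.5) = 0.4483 K/W
1/R_core = 1/R_stud + 1/R_cav → R_core = 0.2542 K/W
R_outer = 0.022/(0.801×19.5) = 0.001408 K/W
R_total = 0.2597 K/W
Q = ΔT/R_total = 40/0.2597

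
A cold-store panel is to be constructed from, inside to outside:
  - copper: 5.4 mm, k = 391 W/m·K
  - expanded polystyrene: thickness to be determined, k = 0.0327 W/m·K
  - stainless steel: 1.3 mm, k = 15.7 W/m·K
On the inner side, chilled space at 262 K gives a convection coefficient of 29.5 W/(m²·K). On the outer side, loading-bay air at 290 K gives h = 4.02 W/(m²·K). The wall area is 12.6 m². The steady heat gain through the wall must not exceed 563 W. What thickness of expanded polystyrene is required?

L ≈ 11.2 mm

Model the wall as resistances in series:
R_inner film = 1/(h_i·A) = 1/(29.5×12.6) = 0.00269 K/W
R_copper = L/(kA) = 0.0054/(391×12.6) = 1.096×10^-6 K/W
R_stainless steel = L/(kA) = 0.0013/(15.7×12.6) = 6.572×10^-6 K/W
R_outer film = 1/(h_o·A) = 1/(4.02×12.6) = 0.01974 K/W
Sum of the known resistances R_other = 0.02244 K/W
Required total resistance R_tot = ΔT/Q_allow = 28/563 = 0.04973 K/W
R_expanded polystyrene = R_tot − R_other = 0.02729 K/W
L = R·k·A = 0.02729×0.0327×12.6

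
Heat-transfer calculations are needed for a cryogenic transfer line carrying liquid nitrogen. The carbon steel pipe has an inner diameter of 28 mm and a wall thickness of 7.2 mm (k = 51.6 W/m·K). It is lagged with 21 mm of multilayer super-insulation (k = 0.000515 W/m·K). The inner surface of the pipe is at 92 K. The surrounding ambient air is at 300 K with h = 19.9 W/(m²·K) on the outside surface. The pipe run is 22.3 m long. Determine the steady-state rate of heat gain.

Q ≈ 21.8 W

For a radial system each layer contributes R = ln(r_out/r_in)/(2πkL); films add R = 1/(hA).
R_carbon steel pipe wall = ln(21.2/14)/(2π×51.6×22.3) = 5.739×10^-5 K/W
R_multilayer super-insulation = ln(42.2/21.2)/(2π×0.000515×22.3) = 9.54 K/W
R_outer film = 1/(h_o·2πr_oL) = 1/(19.9×2π×0.0422×22.3) = 0.008499 K/W
R_total = 9.549 K/W
Q = ΔT/R_total = 208/9.549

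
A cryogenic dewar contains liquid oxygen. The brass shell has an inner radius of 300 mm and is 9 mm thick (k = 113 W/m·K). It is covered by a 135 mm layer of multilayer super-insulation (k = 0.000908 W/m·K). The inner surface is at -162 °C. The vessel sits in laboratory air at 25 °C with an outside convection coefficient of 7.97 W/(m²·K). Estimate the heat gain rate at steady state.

Each spherical layer contributes R = (1/r_i − 1/r_o)/(4πk):
R_brass shell = (1/0.3 − 1/0.309)/(4π×113) = 6.837×10^-5 K/W
R_multilayer super-insulation = (1/0.309 − 1/0.444)/(4π×0.000908) = 86.24 K/W
R_outer film = 1/(h·4πr_o²) = 1/(7.97×4π×0.444²) = 0.05065 K/W
R_total = 86.29 K/W
Q = ΔT/R_total = 187/86.29

Q ≈ 2.17 W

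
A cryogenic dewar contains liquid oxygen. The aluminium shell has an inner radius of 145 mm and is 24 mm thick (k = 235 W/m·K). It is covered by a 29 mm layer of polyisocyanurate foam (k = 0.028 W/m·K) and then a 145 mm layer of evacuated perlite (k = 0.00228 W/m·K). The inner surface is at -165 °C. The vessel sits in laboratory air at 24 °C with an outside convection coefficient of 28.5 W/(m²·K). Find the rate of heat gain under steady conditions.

Each spherical layer contributes R = (1/r_i − 1/r_o)/(4πk):
R_aluminium shell = (1/0.145 − 1/0.169)/(4π×235) = 3.316×10^-4 K/W
R_polyisocyanurate foam = (1/0.169 − 1/0.198)/(4π×0.028) = 2.463 K/W
R_evacuated perlite = (1/0.198 − 1/0.343)/(4π×0.00228) = 74.52 K/W
R_outer film = 1/(h·4πr_o²) = 1/(28.5×4π×0.343²) = 0.02373 K/W
R_total = 77.01 K/W
Q = ΔT/R_total = 189/77.01

Q ≈ 2.45 W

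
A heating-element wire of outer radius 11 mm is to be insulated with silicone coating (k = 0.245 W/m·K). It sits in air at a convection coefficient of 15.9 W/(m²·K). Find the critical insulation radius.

r_cr ≈ 15.4 mm

For a cylinder r_cr = k/h = 0.245/15.9
r_cr = 15.4 mm; since the bare radius (11 mm) is below r_cr, adding a thin layer of insulation will *increase* heat loss.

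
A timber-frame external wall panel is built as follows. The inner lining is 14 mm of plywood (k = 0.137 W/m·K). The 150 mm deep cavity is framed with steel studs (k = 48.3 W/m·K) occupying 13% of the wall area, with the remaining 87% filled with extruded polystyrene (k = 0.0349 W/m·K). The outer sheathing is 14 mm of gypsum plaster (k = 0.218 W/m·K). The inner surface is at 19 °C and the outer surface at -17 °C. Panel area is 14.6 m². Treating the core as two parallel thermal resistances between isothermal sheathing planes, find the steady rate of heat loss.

Q ≈ 2760 W

Sheathing layers in series; stud and cavity paths in parallel between them.
R_inner = 0.014/(0.137×14.6) = 0.006999 K/W
R_stud  = 0.15/(48.3×0.13×14.6) = 0.001636 K/W
R_cav   = 0.15/(0.0349×0.87×14.6) = 0.3384 K/W
1/R_core = 1/R_stud + 1/R_cav → R_core = 0.001628 K/W
R_outer = 0.014/(0.218×14.6) = 0.004399 K/W
R_total = 0.01303 K/W
Q = ΔT/R_total = 36/0.01303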